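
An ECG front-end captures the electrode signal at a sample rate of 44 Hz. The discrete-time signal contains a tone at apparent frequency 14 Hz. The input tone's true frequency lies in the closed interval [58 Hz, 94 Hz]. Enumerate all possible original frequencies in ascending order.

58 Hz, 74 Hz

Frequencies that alias to 14 Hz are k·fs ± 14 Hz for integer k ≥ 0.
k=0: 14 Hz.
k=1: 30 Hz, 58 Hz.
k=2: 74 Hz, 102 Hz.
k=3: 118 Hz, 146 Hz.
Within [58 Hz, 94 Hz]: 58 Hz, 74 Hz.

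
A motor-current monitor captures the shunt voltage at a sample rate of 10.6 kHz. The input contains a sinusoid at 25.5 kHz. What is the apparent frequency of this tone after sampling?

4.3 kHz

25.5 kHz mod fs = 4.3 kHz.
4.3 kHz ≤ fs/2 = 5.3 kHz, appears at 4.3 kHz.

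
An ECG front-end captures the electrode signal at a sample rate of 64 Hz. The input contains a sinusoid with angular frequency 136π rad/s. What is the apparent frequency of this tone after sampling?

4 Hz

ω = 136π rad/s → f = ω/(2π) = 68 Hz.
68 Hz mod fs = 4 Hz.
4 Hz ≤ fs/2 = 32 Hz, appears at 4 Hz.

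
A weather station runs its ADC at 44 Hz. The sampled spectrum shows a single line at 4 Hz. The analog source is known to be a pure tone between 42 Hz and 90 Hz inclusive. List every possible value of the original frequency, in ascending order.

Frequencies that alias to 4 Hz are k·fs ± 4 Hz for integer k ≥ 0.
k=0: 4 Hz.
k=1: 40 Hz, 48 Hz.
k=2: 84 Hz, 92 Hz.
k=3: 128 Hz, 136 Hz.
Within [42 Hz, 90 Hz]: 48 Hz, 84 Hz.

48 Hz, 84 Hz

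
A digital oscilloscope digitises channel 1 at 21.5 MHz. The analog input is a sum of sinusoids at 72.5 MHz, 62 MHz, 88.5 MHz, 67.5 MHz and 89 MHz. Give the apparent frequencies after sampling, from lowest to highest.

2.5 MHz, 3 MHz, 8 MHz

fs/2 = 10.75 MHz.
72.5 MHz mod fs = 8 MHz.
8 MHz ≤ fs/2 = 10.75 MHz, appears at 8 MHz.
62 MHz mod fs = 19 MHz.
19 MHz > fs/2 = 10.75 MHz, folds to fs − 19 MHz = 2.5 MHz.
88.5 MHz mod fs = 2.5 MHz.
2.5 MHz ≤ fs/2 = 10.75 MHz, appears at 2.5 MHz.
67.5 MHz mod fs = 3 MHz.
3 MHz ≤ fs/2 = 10.75 MHz, appears at 3 MHz.
89 MHz mod fs = 3 MHz.
3 MHz ≤ fs/2 = 10.75 MHz, appears at 3 MHz.
Distinct values: {2.5 MHz, 3 MHz, 8 MHz}.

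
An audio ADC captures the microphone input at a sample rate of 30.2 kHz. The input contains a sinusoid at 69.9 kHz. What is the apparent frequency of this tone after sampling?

9.5 kHz

69.9 kHz mod fs = 9.5 kHz.
9.5 kHz ≤ fs/2 = 15.1 kHz, appears at 9.5 kHz.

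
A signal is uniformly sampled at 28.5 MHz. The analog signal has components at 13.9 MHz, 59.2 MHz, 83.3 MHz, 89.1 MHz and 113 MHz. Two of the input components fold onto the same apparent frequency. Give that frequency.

fs/2 = 14.25 MHz.
13.9 MHz ≤ fs/2 = 14.25 MHz, passes unchanged.
59.2 MHz mod fs = 2.2 MHz.
2.2 MHz ≤ fs/2 = 14.25 MHz, appears at 2.2 MHz.
83.3 MHz mod fs = 26.3 MHz.
26.3 MHz > fs/2 = 14.25 MHz, folds to fs − 26.3 MHz = 2.2 MHz.
89.1 MHz mod fs = 3.6 MHz.
3.6 MHz ≤ fs/2 = 14.25 MHz, appears at 3.6 MHz.
113 MHz mod fs = 27.5 MHz.
27.5 MHz > fs/2 = 14.25 MHz, folds to fs − 27.5 MHz = 1 MHz.
59.2 MHz and 83.3 MHz both map to 2.2 MHz.

2.2 MHz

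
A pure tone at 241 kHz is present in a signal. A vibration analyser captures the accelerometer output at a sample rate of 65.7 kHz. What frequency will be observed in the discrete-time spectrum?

21.8 kHz

241 kHz mod fs = 43.9 kHz.
43.9 kHz > fs/2 = 32.85 kHz, folds to fs − 43.9 kHz = 21.8 kHz.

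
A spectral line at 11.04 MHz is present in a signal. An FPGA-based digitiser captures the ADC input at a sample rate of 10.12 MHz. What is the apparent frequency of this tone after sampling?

0.92 MHz

11.04 MHz mod fs = 0.92 MHz.
0.92 MHz ≤ fs/2 = 5.06 MHz, appears at 0.92 MHz.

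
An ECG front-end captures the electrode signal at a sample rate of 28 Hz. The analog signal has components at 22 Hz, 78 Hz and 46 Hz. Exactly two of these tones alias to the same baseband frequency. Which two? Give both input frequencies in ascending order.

22 Hz, 78 Hz

fs/2 = 14 Hz.
22 Hz > fs/2 = 14 Hz, folds to fs − 22 Hz = 6 Hz.
78 Hz mod fs = 22 Hz.
22 Hz > fs/2 = 14 Hz, folds to fs − 22 Hz = 6 Hz.
46 Hz mod fs = 18 Hz.
18 Hz > fs/2 = 14 Hz, folds to fs − 18 Hz = 10 Hz.
22 Hz and 78 Hz both map to 6 Hz.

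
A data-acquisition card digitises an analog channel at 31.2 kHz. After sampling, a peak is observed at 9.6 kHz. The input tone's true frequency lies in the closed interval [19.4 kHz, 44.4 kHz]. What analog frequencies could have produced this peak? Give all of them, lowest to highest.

21.6 kHz, 40.8 kHz

Frequencies that alias to 9.6 kHz are k·fs ± 9.6 kHz for integer k ≥ 0.
k=0: 9.6 kHz.
k=1: 21.6 kHz, 40.8 kHz.
k=2: 52.8 kHz, 72 kHz.
Within [19.4 kHz, 44.4 kHz]: 21.6 kHz, 40.8 kHz.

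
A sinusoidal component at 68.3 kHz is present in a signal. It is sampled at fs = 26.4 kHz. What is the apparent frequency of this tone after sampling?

68.3 kHz mod fs = 15.5 kHz.
15.5 kHz > fs/2 = 13.2 kHz, folds to fs − 15.5 kHz = 10.9 kHz.

10.9 kHz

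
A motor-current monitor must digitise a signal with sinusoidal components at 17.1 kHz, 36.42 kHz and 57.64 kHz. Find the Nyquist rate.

115.28 kHz

Highest-frequency component: 57.64 kHz.
Nyquist rate = 2 × 57.64 kHz = 115.28 kHz.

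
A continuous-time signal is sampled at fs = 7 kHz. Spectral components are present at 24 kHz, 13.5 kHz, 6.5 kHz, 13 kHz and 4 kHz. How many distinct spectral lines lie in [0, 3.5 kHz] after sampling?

fs/2 = 3.5 kHz.
24 kHz mod fs = 3 kHz.
3 kHz ≤ fs/2 = 3.5 kHz, appears at 3 kHz.
13.5 kHz mod fs = 6.5 kHz.
6.5 kHz > fs/2 = 3.5 kHz, folds to fs − 6.5 kHz = 0.5 kHz.
6.5 kHz > fs/2 = 3.5 kHz, folds to fs − 6.5 kHz = 0.5 kHz.
13 kHz mod fs = 6 kHz.
6 kHz > fs/2 = 3.5 kHz, folds to fs − 6 kHz = 1 kHz.
4 kHz > fs/2 = 3.5 kHz, folds to fs − 4 kHz = 3 kHz.
Distinct values: {0.5 kHz, 1 kHz, 3 kHz} → 3.

3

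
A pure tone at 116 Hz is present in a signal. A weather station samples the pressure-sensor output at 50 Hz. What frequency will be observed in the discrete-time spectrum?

116 Hz mod fs = 16 Hz.
16 Hz ≤ fs/2 = 25 Hz, appears at 16 Hz.

16 Hz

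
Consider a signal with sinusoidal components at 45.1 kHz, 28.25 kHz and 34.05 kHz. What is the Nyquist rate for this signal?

Highest-frequency component: 45.1 kHz.
Nyquist rate = 2 × 45.1 kHz = 90.2 kHz.

90.2 kHz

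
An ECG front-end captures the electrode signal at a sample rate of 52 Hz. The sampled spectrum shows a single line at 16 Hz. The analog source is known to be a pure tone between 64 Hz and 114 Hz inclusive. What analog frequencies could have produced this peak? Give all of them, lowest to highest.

Frequencies that alias to 16 Hz are k·fs ± 16 Hz for integer k ≥ 0.
k=0: 16 Hz.
k=1: 36 Hz, 68 Hz.
k=2: 88 Hz, 120 Hz.
k=3: 140 Hz, 172 Hz.
Within [64 Hz, 114 Hz]: 68 Hz, 88 Hz.

68 Hz, 88 Hz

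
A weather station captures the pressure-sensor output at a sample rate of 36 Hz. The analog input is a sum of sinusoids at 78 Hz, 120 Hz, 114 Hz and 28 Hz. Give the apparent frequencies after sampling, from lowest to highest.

fs/2 = 18 Hz.
78 Hz mod fs = 6 Hz.
6 Hz ≤ fs/2 = 18 Hz, appears at 6 Hz.
120 Hz mod fs = 12 Hz.
12 Hz ≤ fs/2 = 18 Hz, appears at 12 Hz.
114 Hz mod fs = 6 Hz.
6 Hz ≤ fs/2 = 18 Hz, appears at 6 Hz.
28 Hz > fs/2 = 18 Hz, folds to fs − 28 Hz = 8 Hz.
Distinct values: {6 Hz, 8 Hz, 12 Hz}.

6 Hz, 8 Hz, 12 Hz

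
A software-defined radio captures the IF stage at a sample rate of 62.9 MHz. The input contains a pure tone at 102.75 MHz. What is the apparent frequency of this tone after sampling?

102.75 MHz mod fs = 39.85 MHz.
39.85 MHz > fs/2 = 31.45 MHz, folds to fs − 39.85 MHz = 23.05 MHz.

23.05 MHz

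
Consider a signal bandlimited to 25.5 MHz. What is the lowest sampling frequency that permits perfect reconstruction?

51 MHz

Nyquist rate = 2 × 25.5 MHz = 51 MHz.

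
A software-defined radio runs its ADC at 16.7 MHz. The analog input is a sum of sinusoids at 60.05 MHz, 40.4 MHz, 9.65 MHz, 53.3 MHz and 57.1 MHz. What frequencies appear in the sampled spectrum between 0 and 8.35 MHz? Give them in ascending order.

fs/2 = 8.35 MHz.
60.05 MHz mod fs = 9.95 MHz.
9.95 MHz > fs/2 = 8.35 MHz, folds to fs − 9.95 MHz = 6.75 MHz.
40.4 MHz mod fs = 7 MHz.
7 MHz ≤ fs/2 = 8.35 MHz, appears at 7 MHz.
9.65 MHz > fs/2 = 8.35 MHz, folds to fs − 9.65 MHz = 7.05 MHz.
53.3 MHz mod fs = 3.2 MHz.
3.2 MHz ≤ fs/2 = 8.35 MHz, appears at 3.2 MHz.
57.1 MHz mod fs = 7 MHz.
7 MHz ≤ fs/2 = 8.35 MHz, appears at 7 MHz.
Distinct values: {3.2 MHz, 6.75 MHz, 7 MHz, 7.05 MHz}.

3.2 MHz, 6.75 MHz, 7 MHz, 7.05 MHz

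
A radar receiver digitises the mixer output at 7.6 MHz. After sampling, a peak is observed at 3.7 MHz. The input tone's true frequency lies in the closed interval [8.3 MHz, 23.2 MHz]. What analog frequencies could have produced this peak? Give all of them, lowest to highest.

11.3 MHz, 11.5 MHz, 18.9 MHz, 19.1 MHz

Frequencies that alias to 3.7 MHz are k·fs ± 3.7 MHz for integer k ≥ 0.
k=0: 3.7 MHz.
k=1: 3.9 MHz, 11.3 MHz.
k=2: 11.5 MHz, 18.9 MHz.
k=3: 19.1 MHz, 26.5 MHz.
k=4: 26.7 MHz, 34.1 MHz.
Within [8.3 MHz, 23.2 MHz]: 11.3 MHz, 11.5 MHz, 18.9 MHz, 19.1 MHz.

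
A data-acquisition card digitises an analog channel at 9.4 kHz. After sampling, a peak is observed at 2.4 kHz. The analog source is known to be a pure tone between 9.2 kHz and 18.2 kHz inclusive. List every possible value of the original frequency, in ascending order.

Frequencies that alias to 2.4 kHz are k·fs ± 2.4 kHz for integer k ≥ 0.
k=0: 2.4 kHz.
k=1: 7 kHz, 11.8 kHz.
k=2: 16.4 kHz, 21.2 kHz.
k=3: 25.8 kHz, 30.6 kHz.
Within [9.2 kHz, 18.2 kHz]: 11.8 kHz, 16.4 kHz.

11.8 kHz, 16.4 kHz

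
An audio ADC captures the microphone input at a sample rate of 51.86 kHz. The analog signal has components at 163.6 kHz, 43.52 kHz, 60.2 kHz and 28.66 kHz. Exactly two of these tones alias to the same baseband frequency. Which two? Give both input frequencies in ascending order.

43.52 kHz, 60.2 kHz

fs/2 = 25.93 kHz.
163.6 kHz mod fs = 8.02 kHz.
8.02 kHz ≤ fs/2 = 25.93 kHz, appears at 8.02 kHz.
43.52 kHz > fs/2 = 25.93 kHz, folds to fs − 43.52 kHz = 8.34 kHz.
60.2 kHz mod fs = 8.34 kHz.
8.34 kHz ≤ fs/2 = 25.93 kHz, appears at 8.34 kHz.
28.66 kHz > fs/2 = 25.93 kHz, folds to fs − 28.66 kHz = 23.2 kHz.
43.52 kHz and 60.2 kHz both map to 8.34 kHz.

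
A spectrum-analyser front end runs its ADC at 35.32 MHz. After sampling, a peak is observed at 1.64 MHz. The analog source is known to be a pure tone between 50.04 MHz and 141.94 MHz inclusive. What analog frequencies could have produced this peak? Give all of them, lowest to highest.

Frequencies that alias to 1.64 MHz are k·fs ± 1.64 MHz for integer k ≥ 0.
k=0: 1.64 MHz.
k=1: 33.68 MHz, 36.96 MHz.
k=2: 69 MHz, 72.28 MHz.
k=3: 104.32 MHz, 107.6 MHz.
k=4: 139.64 MHz, 142.92 MHz.
k=5: 174.96 MHz, 178.24 MHz.
Within [50.04 MHz, 141.94 MHz]: 69 MHz, 72.28 MHz, 104.32 MHz, 107.6 MHz, 139.64 MHz.

69 MHz, 72.28 MHz, 104.32 MHz, 107.6 MHz, 139.64 MHz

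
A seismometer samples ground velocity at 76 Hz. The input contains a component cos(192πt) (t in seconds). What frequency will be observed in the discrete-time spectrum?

ω = 192π rad/s → f = ω/(2π) = 96 Hz.
96 Hz mod fs = 20 Hz.
20 Hz ≤ fs/2 = 38 Hz, appears at 20 Hz.

20 Hz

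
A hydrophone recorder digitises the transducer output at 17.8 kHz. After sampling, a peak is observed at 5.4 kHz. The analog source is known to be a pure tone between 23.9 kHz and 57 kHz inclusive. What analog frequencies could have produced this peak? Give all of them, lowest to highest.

30.2 kHz, 41 kHz, 48 kHz

Frequencies that alias to 5.4 kHz are k·fs ± 5.4 kHz for integer k ≥ 0.
k=0: 5.4 kHz.
k=1: 12.4 kHz, 23.2 kHz.
k=2: 30.2 kHz, 41 kHz.
k=3: 48 kHz, 58.8 kHz.
k=4: 65.8 kHz, 76.6 kHz.
Within [23.9 kHz, 57 kHz]: 30.2 kHz, 41 kHz, 48 kHz.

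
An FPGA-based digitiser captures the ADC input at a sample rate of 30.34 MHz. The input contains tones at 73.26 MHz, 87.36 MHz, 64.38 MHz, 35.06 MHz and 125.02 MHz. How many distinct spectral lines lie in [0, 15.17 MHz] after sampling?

4

fs/2 = 15.17 MHz.
73.26 MHz mod fs = 12.58 MHz.
12.58 MHz ≤ fs/2 = 15.17 MHz, appears at 12.58 MHz.
87.36 MHz mod fs = 26.68 MHz.
26.68 MHz > fs/2 = 15.17 MHz, folds to fs − 26.68 MHz = 3.66 MHz.
64.38 MHz mod fs = 3.7 MHz.
3.7 MHz ≤ fs/2 = 15.17 MHz, appears at 3.7 MHz.
35.06 MHz mod fs = 4.72 MHz.
4.72 MHz ≤ fs/2 = 15.17 MHz, appears at 4.72 MHz.
125.02 MHz mod fs = 3.66 MHz.
3.66 MHz ≤ fs/2 = 15.17 MHz, appears at 3.66 MHz.
Distinct values: {3.66 MHz, 3.7 MHz, 4.72 MHz, 12.58 MHz} → 4.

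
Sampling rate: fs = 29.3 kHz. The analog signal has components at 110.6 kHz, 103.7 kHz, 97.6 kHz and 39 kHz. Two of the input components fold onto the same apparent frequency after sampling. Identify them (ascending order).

39 kHz, 97.6 kHz

fs/2 = 14.65 kHz.
110.6 kHz mod fs = 22.7 kHz.
22.7 kHz > fs/2 = 14.65 kHz, folds to fs − 22.7 kHz = 6.6 kHz.
103.7 kHz mod fs = 15.8 kHz.
15.8 kHz > fs/2 = 14.65 kHz, folds to fs − 15.8 kHz = 13.5 kHz.
97.6 kHz mod fs = 9.7 kHz.
9.7 kHz ≤ fs/2 = 14.65 kHz, appears at 9.7 kHz.
39 kHz mod fs = 9.7 kHz.
9.7 kHz ≤ fs/2 = 14.65 kHz, appears at 9.7 kHz.
39 kHz and 97.6 kHz both map to 9.7 kHz.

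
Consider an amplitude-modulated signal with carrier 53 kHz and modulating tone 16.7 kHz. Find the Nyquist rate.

139.4 kHz

AM sidebands sit at fc ± fm = 36.3 kHz and 69.7 kHz.
Highest-frequency component: 69.7 kHz.
Nyquist rate = 2 × 69.7 kHz = 139.4 kHz.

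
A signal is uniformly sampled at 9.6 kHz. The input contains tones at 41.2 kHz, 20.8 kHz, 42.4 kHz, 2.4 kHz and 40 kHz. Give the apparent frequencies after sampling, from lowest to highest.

1.6 kHz, 2.4 kHz, 2.8 kHz, 4 kHz

fs/2 = 4.8 kHz.
41.2 kHz mod fs = 2.8 kHz.
2.8 kHz ≤ fs/2 = 4.8 kHz, appears at 2.8 kHz.
20.8 kHz mod fs = 1.6 kHz.
1.6 kHz ≤ fs/2 = 4.8 kHz, appears at 1.6 kHz.
42.4 kHz mod fs = 4 kHz.
4 kHz ≤ fs/2 = 4.8 kHz, appears at 4 kHz.
2.4 kHz ≤ fs/2 = 4.8 kHz, passes unchanged.
40 kHz mod fs = 1.6 kHz.
1.6 kHz ≤ fs/2 = 4.8 kHz, appears at 1.6 kHz.
Distinct values: {1.6 kHz, 2.4 kHz, 2.8 kHz, 4 kHz}.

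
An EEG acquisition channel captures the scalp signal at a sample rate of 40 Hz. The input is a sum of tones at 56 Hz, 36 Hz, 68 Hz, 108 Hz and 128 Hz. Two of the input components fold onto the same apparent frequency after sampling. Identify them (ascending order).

fs/2 = 20 Hz.
56 Hz mod fs = 16 Hz.
16 Hz ≤ fs/2 = 20 Hz, appears at 16 Hz.
36 Hz > fs/2 = 20 Hz, folds to fs − 36 Hz = 4 Hz.
68 Hz mod fs = 28 Hz.
28 Hz > fs/2 = 20 Hz, folds to fs − 28 Hz = 12 Hz.
108 Hz mod fs = 28 Hz.
28 Hz > fs/2 = 20 Hz, folds to fs − 28 Hz = 12 Hz.
128 Hz mod fs = 8 Hz.
8 Hz ≤ fs/2 = 20 Hz, appears at 8 Hz.
68 Hz and 108 Hz both map to 12 Hz.

68 Hz, 108 Hz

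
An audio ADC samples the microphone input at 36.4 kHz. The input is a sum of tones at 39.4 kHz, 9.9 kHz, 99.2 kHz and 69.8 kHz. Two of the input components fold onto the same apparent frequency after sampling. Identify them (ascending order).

fs/2 = 18.2 kHz.
39.4 kHz mod fs = 3 kHz.
3 kHz ≤ fs/2 = 18.2 kHz, appears at 3 kHz.
9.9 kHz ≤ fs/2 = 18.2 kHz, passes unchanged.
99.2 kHz mod fs = 26.4 kHz.
26.4 kHz > fs/2 = 18.2 kHz, folds to fs − 26.4 kHz = 10 kHz.
69.8 kHz mod fs = 33.4 kHz.
33.4 kHz > fs/2 = 18.2 kHz, folds to fs − 33.4 kHz = 3 kHz.
39.4 kHz and 69.8 kHz both map to 3 kHz.

39.4 kHz, 69.8 kHz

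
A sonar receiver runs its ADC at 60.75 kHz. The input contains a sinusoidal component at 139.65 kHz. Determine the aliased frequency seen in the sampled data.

139.65 kHz mod fs = 18.15 kHz.
18.15 kHz ≤ fs/2 = 30.375 kHz, appears at 18.15 kHz.

18.15 kHz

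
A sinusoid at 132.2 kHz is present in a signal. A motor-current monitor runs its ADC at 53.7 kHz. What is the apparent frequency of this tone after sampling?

132.2 kHz mod fs = 24.8 kHz.
24.8 kHz ≤ fs/2 = 26.85 kHz, appears at 24.8 kHz.

24.8 kHz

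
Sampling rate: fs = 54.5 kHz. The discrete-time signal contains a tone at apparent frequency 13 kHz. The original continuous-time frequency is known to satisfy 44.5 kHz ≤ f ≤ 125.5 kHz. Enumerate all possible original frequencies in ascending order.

67.5 kHz, 96 kHz, 122 kHz

Frequencies that alias to 13 kHz are k·fs ± 13 kHz for integer k ≥ 0.
k=0: 13 kHz.
k=1: 41.5 kHz, 67.5 kHz.
k=2: 96 kHz, 122 kHz.
k=3: 150.5 kHz, 176.5 kHz.
Within [44.5 kHz, 125.5 kHz]: 67.5 kHz, 96 kHz, 122 kHz.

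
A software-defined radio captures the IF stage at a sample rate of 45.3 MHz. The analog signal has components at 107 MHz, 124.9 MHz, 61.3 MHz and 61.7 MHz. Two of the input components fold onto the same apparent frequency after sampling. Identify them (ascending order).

fs/2 = 22.65 MHz.
107 MHz mod fs = 16.4 MHz.
16.4 MHz ≤ fs/2 = 22.65 MHz, appears at 16.4 MHz.
124.9 MHz mod fs = 34.3 MHz.
34.3 MHz > fs/2 = 22.65 MHz, folds to fs − 34.3 MHz = 11 MHz.
61.3 MHz mod fs = 16 MHz.
16 MHz ≤ fs/2 = 22.65 MHz, appears at 16 MHz.
61.7 MHz mod fs = 16.4 MHz.
16.4 MHz ≤ fs/2 = 22.65 MHz, appears at 16.4 MHz.
61.7 MHz and 107 MHz both map to 16.4 MHz.

61.7 MHz, 107 MHz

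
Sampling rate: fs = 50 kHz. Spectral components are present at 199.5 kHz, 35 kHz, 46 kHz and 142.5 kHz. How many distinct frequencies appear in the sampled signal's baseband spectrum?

fs/2 = 25 kHz.
199.5 kHz mod fs = 49.5 kHz.
49.5 kHz > fs/2 = 25 kHz, folds to fs − 49.5 kHz = 0.5 kHz.
35 kHz > fs/2 = 25 kHz, folds to fs − 35 kHz = 15 kHz.
46 kHz > fs/2 = 25 kHz, folds to fs − 46 kHz = 4 kHz.
142.5 kHz mod fs = 42.5 kHz.
42.5 kHz > fs/2 = 25 kHz, folds to fs − 42.5 kHz = 7.5 kHz.
Distinct values: {0.5 kHz, 4 kHz, 7.5 kHz, 15 kHz} → 4.

4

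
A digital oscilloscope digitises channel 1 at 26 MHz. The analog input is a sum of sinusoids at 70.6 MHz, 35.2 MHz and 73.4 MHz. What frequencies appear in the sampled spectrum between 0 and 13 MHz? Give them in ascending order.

4.6 MHz, 7.4 MHz, 9.2 MHz

fs/2 = 13 MHz.
70.6 MHz mod fs = 18.6 MHz.
18.6 MHz > fs/2 = 13 MHz, folds to fs − 18.6 MHz = 7.4 MHz.
35.2 MHz mod fs = 9.2 MHz.
9.2 MHz ≤ fs/2 = 13 MHz, appears at 9.2 MHz.
73.4 MHz mod fs = 21.4 MHz.
21.4 MHz > fs/2 = 13 MHz, folds to fs − 21.4 MHz = 4.6 MHz.
Distinct values: {4.6 MHz, 7.4 MHz, 9.2 MHz}.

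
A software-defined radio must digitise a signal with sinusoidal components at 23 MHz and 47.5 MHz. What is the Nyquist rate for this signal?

Highest-frequency component: 47.5 MHz.
Nyquist rate = 2 × 47.5 MHz = 95 MHz.

95 MHz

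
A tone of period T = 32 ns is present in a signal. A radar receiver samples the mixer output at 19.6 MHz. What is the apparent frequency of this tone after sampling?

7.95 MHz

T = 32 ns → f = 1/T = 31.25 MHz.
31.25 MHz mod fs = 11.65 MHz.
11.65 MHz > fs/2 = 9.8 MHz, folds to fs − 11.65 MHz = 7.95 MHz.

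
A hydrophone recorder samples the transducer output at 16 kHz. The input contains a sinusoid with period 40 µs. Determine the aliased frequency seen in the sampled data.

T = 40 µs → f = 1/T = 25 kHz.
25 kHz mod fs = 9 kHz.
9 kHz > fs/2 = 8 kHz, folds to fs − 9 kHz = 7 kHz.

7 kHz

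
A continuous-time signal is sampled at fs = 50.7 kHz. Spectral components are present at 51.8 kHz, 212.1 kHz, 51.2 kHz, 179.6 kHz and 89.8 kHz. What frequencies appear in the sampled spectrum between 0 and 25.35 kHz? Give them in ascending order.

fs/2 = 25.35 kHz.
51.8 kHz mod fs = 1.1 kHz.
1.1 kHz ≤ fs/2 = 25.35 kHz, appears at 1.1 kHz.
212.1 kHz mod fs = 9.3 kHz.
9.3 kHz ≤ fs/2 = 25.35 kHz, appears at 9.3 kHz.
51.2 kHz mod fs = 0.5 kHz.
0.5 kHz ≤ fs/2 = 25.35 kHz, appears at 0.5 kHz.
179.6 kHz mod fs = 27.5 kHz.
27.5 kHz > fs/2 = 25.35 kHz, folds to fs − 27.5 kHz = 23.2 kHz.
89.8 kHz mod fs = 39.1 kHz.
39.1 kHz > fs/2 = 25.35 kHz, folds to fs − 39.1 kHz = 11.6 kHz.
Distinct values: {0.5 kHz, 1.1 kHz, 9.3 kHz, 11.6 kHz, 23.2 kHz}.

0.5 kHz, 1.1 kHz, 9.3 kHz, 11.6 kHz, 23.2 kHz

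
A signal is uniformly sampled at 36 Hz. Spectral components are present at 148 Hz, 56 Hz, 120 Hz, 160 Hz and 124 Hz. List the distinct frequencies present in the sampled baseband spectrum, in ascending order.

4 Hz, 12 Hz, 16 Hz

fs/2 = 18 Hz.
148 Hz mod fs = 4 Hz.
4 Hz ≤ fs/2 = 18 Hz, appears at 4 Hz.
56 Hz mod fs = 20 Hz.
20 Hz > fs/2 = 18 Hz, folds to fs − 20 Hz = 16 Hz.
120 Hz mod fs = 12 Hz.
12 Hz ≤ fs/2 = 18 Hz, appears at 12 Hz.
160 Hz mod fs = 16 Hz.
16 Hz ≤ fs/2 = 18 Hz, appears at 16 Hz.
124 Hz mod fs = 16 Hz.
16 Hz ≤ fs/2 = 18 Hz, appears at 16 Hz.
Distinct values: {4 Hz, 12 Hz, 16 Hz}.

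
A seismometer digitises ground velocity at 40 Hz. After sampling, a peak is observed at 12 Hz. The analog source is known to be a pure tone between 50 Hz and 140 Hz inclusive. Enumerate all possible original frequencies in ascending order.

52 Hz, 68 Hz, 92 Hz, 108 Hz, 132 Hz

Frequencies that alias to 12 Hz are k·fs ± 12 Hz for integer k ≥ 0.
k=0: 12 Hz.
k=1: 28 Hz, 52 Hz.
k=2: 68 Hz, 92 Hz.
k=3: 108 Hz, 132 Hz.
k=4: 148 Hz, 172 Hz.
Within [50 Hz, 140 Hz]: 52 Hz, 68 Hz, 92 Hz, 108 Hz, 132 Hz.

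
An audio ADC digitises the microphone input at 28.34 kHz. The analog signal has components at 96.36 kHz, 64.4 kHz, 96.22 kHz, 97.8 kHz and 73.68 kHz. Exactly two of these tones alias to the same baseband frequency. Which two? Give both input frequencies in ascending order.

73.68 kHz, 96.36 kHz

fs/2 = 14.17 kHz.
96.36 kHz mod fs = 11.34 kHz.
11.34 kHz ≤ fs/2 = 14.17 kHz, appears at 11.34 kHz.
64.4 kHz mod fs = 7.72 kHz.
7.72 kHz ≤ fs/2 = 14.17 kHz, appears at 7.72 kHz.
96.22 kHz mod fs = 11.2 kHz.
11.2 kHz ≤ fs/2 = 14.17 kHz, appears at 11.2 kHz.
97.8 kHz mod fs = 12.78 kHz.
12.78 kHz ≤ fs/2 = 14.17 kHz, appears at 12.78 kHz.
73.68 kHz mod fs = 17 kHz.
17 kHz > fs/2 = 14.17 kHz, folds to fs − 17 kHz = 11.34 kHz.
73.68 kHz and 96.36 kHz both map to 11.34 kHz.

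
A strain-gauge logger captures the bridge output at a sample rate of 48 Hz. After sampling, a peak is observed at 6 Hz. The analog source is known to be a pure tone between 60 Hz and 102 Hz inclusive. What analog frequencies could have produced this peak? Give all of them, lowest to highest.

90 Hz, 102 Hz

Frequencies that alias to 6 Hz are k·fs ± 6 Hz for integer k ≥ 0.
k=0: 6 Hz.
k=1: 42 Hz, 54 Hz.
k=2: 90 Hz, 102 Hz.
k=3: 138 Hz, 150 Hz.
Within [60 Hz, 102 Hz]: 90 Hz, 102 Hz.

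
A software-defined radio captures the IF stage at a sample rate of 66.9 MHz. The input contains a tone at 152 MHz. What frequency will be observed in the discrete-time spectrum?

18.2 MHz

152 MHz mod fs = 18.2 MHz.
18.2 MHz ≤ fs/2 = 33.45 MHz, appears at 18.2 MHz.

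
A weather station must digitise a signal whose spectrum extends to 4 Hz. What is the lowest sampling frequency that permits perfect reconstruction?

Nyquist rate = 2 × 4 Hz = 8 Hz.

8 Hz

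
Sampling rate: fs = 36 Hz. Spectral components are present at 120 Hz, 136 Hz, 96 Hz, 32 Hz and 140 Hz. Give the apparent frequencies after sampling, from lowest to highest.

fs/2 = 18 Hz.
120 Hz mod fs = 12 Hz.
12 Hz ≤ fs/2 = 18 Hz, appears at 12 Hz.
136 Hz mod fs = 28 Hz.
28 Hz > fs/2 = 18 Hz, folds to fs − 28 Hz = 8 Hz.
96 Hz mod fs = 24 Hz.
24 Hz > fs/2 = 18 Hz, folds to fs − 24 Hz = 12 Hz.
32 Hz > fs/2 = 18 Hz, folds to fs − 32 Hz = 4 Hz.
140 Hz mod fs = 32 Hz.
32 Hz > fs/2 = 18 Hz, folds to fs − 32 Hz = 4 Hz.
Distinct values: {4 Hz, 8 Hz, 12 Hz}.

4 Hz, 8 Hz, 12 Hz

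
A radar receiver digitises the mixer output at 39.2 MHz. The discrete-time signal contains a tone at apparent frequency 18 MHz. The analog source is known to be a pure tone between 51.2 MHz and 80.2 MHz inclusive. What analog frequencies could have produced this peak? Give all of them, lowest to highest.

57.2 MHz, 60.4 MHz

Frequencies that alias to 18 MHz are k·fs ± 18 MHz for integer k ≥ 0.
k=0: 18 MHz.
k=1: 21.2 MHz, 57.2 MHz.
k=2: 60.4 MHz, 96.4 MHz.
k=3: 99.6 MHz, 135.6 MHz.
Within [51.2 MHz, 80.2 MHz]: 57.2 MHz, 60.4 MHz.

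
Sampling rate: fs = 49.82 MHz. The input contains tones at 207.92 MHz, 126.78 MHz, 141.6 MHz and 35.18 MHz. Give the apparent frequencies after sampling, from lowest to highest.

7.86 MHz, 8.64 MHz, 14.64 MHz, 22.68 MHz

fs/2 = 24.91 MHz.
207.92 MHz mod fs = 8.64 MHz.
8.64 MHz ≤ fs/2 = 24.91 MHz, appears at 8.64 MHz.
126.78 MHz mod fs = 27.14 MHz.
27.14 MHz > fs/2 = 24.91 MHz, folds to fs − 27.14 MHz = 22.68 MHz.
141.6 MHz mod fs = 41.96 MHz.
41.96 MHz > fs/2 = 24.91 MHz, folds to fs − 41.96 MHz = 7.86 MHz.
35.18 MHz > fs/2 = 24.91 MHz, folds to fs − 35.18 MHz = 14.64 MHz.
Distinct values: {7.86 MHz, 8.64 MHz, 14.64 MHz, 22.68 MHz}.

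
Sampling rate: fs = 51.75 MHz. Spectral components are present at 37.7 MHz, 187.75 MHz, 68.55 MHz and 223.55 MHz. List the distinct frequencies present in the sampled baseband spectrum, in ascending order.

fs/2 = 25.875 MHz.
37.7 MHz > fs/2 = 25.875 MHz, folds to fs − 37.7 MHz = 14.05 MHz.
187.75 MHz mod fs = 32.5 MHz.
32.5 MHz > fs/2 = 25.875 MHz, folds to fs − 32.5 MHz = 19.25 MHz.
68.55 MHz mod fs = 16.8 MHz.
16.8 MHz ≤ fs/2 = 25.875 MHz, appears at 16.8 MHz.
223.55 MHz mod fs = 16.55 MHz.
16.55 MHz ≤ fs/2 = 25.875 MHz, appears at 16.55 MHz.
Distinct values: {14.05 MHz, 16.55 MHz, 16.8 MHz, 19.25 MHz}.

14.05 MHz, 16.55 MHz, 16.8 MHz, 19.25 MHz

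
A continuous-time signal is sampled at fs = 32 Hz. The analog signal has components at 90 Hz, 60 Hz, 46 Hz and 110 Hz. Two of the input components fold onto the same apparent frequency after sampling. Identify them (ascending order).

fs/2 = 16 Hz.
90 Hz mod fs = 26 Hz.
26 Hz > fs/2 = 16 Hz, folds to fs − 26 Hz = 6 Hz.
60 Hz mod fs = 28 Hz.
28 Hz > fs/2 = 16 Hz, folds to fs − 28 Hz = 4 Hz.
46 Hz mod fs = 14 Hz.
14 Hz ≤ fs/2 = 16 Hz, appears at 14 Hz.
110 Hz mod fs = 14 Hz.
14 Hz ≤ fs/2 = 16 Hz, appears at 14 Hz.
46 Hz and 110 Hz both map to 14 Hz.

46 Hz, 110 Hz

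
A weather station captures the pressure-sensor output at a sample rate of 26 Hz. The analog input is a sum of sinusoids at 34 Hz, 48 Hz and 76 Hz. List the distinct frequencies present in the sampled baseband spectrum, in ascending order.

2 Hz, 4 Hz, 8 Hz

fs/2 = 13 Hz.
34 Hz mod fs = 8 Hz.
8 Hz ≤ fs/2 = 13 Hz, appears at 8 Hz.
48 Hz mod fs = 22 Hz.
22 Hz > fs/2 = 13 Hz, folds to fs − 22 Hz = 4 Hz.
76 Hz mod fs = 24 Hz.
24 Hz > fs/2 = 13 Hz, folds to fs − 24 Hz = 2 Hz.
Distinct values: {2 Hz, 4 Hz, 8 Hz}.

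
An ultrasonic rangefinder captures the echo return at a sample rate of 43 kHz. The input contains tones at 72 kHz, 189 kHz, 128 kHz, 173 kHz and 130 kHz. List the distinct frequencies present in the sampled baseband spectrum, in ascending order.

fs/2 = 21.5 kHz.
72 kHz mod fs = 29 kHz.
29 kHz > fs/2 = 21.5 kHz, folds to fs − 29 kHz = 14 kHz.
189 kHz mod fs = 17 kHz.
17 kHz ≤ fs/2 = 21.5 kHz, appears at 17 kHz.
128 kHz mod fs = 42 kHz.
42 kHz > fs/2 = 21.5 kHz, folds to fs − 42 kHz = 1 kHz.
173 kHz mod fs = 1 kHz.
1 kHz ≤ fs/2 = 21.5 kHz, appears at 1 kHz.
130 kHz mod fs = 1 kHz.
1 kHz ≤ fs/2 = 21.5 kHz, appears at 1 kHz.
Distinct values: {1 kHz, 14 kHz, 17 kHz}.

1 kHz, 14 kHz, 17 kHz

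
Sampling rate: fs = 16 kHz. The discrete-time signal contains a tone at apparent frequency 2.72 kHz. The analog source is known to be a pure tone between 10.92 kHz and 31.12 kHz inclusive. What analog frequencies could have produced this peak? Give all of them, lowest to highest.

13.28 kHz, 18.72 kHz, 29.28 kHz

Frequencies that alias to 2.72 kHz are k·fs ± 2.72 kHz for integer k ≥ 0.
k=0: 2.72 kHz.
k=1: 13.28 kHz, 18.72 kHz.
k=2: 29.28 kHz, 34.72 kHz.
k=3: 45.28 kHz, 50.72 kHz.
Within [10.92 kHz, 31.12 kHz]: 13.28 kHz, 18.72 kHz, 29.28 kHz.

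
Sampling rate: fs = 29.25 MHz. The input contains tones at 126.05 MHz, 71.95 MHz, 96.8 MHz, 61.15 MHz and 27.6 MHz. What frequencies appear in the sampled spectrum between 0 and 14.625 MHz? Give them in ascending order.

1.65 MHz, 2.65 MHz, 9.05 MHz, 13.45 MHz

fs/2 = 14.625 MHz.
126.05 MHz mod fs = 9.05 MHz.
9.05 MHz ≤ fs/2 = 14.625 MHz, appears at 9.05 MHz.
71.95 MHz mod fs = 13.45 MHz.
13.45 MHz ≤ fs/2 = 14.625 MHz, appears at 13.45 MHz.
96.8 MHz mod fs = 9.05 MHz.
9.05 MHz ≤ fs/2 = 14.625 MHz, appears at 9.05 MHz.
61.15 MHz mod fs = 2.65 MHz.
2.65 MHz ≤ fs/2 = 14.625 MHz, appears at 2.65 MHz.
27.6 MHz > fs/2 = 14.625 MHz, folds to fs − 27.6 MHz = 1.65 MHz.
Distinct values: {1.65 MHz, 2.65 MHz, 9.05 MHz, 13.45 MHz}.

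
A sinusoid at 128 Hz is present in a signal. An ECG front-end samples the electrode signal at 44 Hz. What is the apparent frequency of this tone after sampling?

4 Hz

128 Hz mod fs = 40 Hz.
40 Hz > fs/2 = 22 Hz, folds to fs − 40 Hz = 4 Hz.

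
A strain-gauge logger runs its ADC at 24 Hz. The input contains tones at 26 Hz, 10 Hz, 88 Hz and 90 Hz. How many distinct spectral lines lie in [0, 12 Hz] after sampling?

4

fs/2 = 12 Hz.
26 Hz mod fs = 2 Hz.
2 Hz ≤ fs/2 = 12 Hz, appears at 2 Hz.
10 Hz ≤ fs/2 = 12 Hz, passes unchanged.
88 Hz mod fs = 16 Hz.
16 Hz > fs/2 = 12 Hz, folds to fs − 16 Hz = 8 Hz.
90 Hz mod fs = 18 Hz.
18 Hz > fs/2 = 12 Hz, folds to fs − 18 Hz = 6 Hz.
Distinct values: {2 Hz, 6 Hz, 8 Hz, 10 Hz} → 4.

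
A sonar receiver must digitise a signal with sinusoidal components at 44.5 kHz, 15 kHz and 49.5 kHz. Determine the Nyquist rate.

Highest-frequency component: 49.5 kHz.
Nyquist rate = 2 × 49.5 kHz = 99 kHz.

99 kHz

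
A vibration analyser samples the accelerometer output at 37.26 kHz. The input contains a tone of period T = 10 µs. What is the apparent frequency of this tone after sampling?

11.78 kHz

T = 10 µs → f = 1/T = 100 kHz.
100 kHz mod fs = 25.48 kHz.
25.48 kHz > fs/2 = 18.63 kHz, folds to fs − 25.48 kHz = 11.78 kHz.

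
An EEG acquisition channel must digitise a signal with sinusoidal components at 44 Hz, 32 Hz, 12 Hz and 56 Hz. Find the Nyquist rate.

112 Hz

Highest-frequency component: 56 Hz.
Nyquist rate = 2 × 56 Hz = 112 Hz.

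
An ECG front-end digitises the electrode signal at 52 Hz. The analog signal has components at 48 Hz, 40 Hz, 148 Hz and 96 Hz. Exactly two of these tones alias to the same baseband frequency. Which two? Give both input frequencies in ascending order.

96 Hz, 148 Hz

fs/2 = 26 Hz.
48 Hz > fs/2 = 26 Hz, folds to fs − 48 Hz = 4 Hz.
40 Hz > fs/2 = 26 Hz, folds to fs − 40 Hz = 12 Hz.
148 Hz mod fs = 44 Hz.
44 Hz > fs/2 = 26 Hz, folds to fs − 44 Hz = 8 Hz.
96 Hz mod fs = 44 Hz.
44 Hz > fs/2 = 26 Hz, folds to fs − 44 Hz = 8 Hz.
96 Hz and 148 Hz both map to 8 Hz.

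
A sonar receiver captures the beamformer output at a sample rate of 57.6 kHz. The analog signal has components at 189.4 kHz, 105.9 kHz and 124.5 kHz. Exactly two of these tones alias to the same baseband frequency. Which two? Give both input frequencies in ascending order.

fs/2 = 28.8 kHz.
189.4 kHz mod fs = 16.6 kHz.
16.6 kHz ≤ fs/2 = 28.8 kHz, appears at 16.6 kHz.
105.9 kHz mod fs = 48.3 kHz.
48.3 kHz > fs/2 = 28.8 kHz, folds to fs − 48.3 kHz = 9.3 kHz.
124.5 kHz mod fs = 9.3 kHz.
9.3 kHz ≤ fs/2 = 28.8 kHz, appears at 9.3 kHz.
105.9 kHz and 124.5 kHz both map to 9.3 kHz.

105.9 kHz, 124.5 kHz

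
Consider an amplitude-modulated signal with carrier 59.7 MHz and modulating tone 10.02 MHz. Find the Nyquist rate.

139.44 MHz

AM sidebands sit at fc ± fm = 49.68 MHz and 69.72 MHz.
Highest-frequency component: 69.72 MHz.
Nyquist rate = 2 × 69.72 MHz = 139.44 MHz.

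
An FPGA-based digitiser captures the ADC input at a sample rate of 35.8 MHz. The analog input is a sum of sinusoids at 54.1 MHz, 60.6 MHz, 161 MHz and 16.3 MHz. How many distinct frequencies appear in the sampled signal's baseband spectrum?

fs/2 = 17.9 MHz.
54.1 MHz mod fs = 18.3 MHz.
18.3 MHz > fs/2 = 17.9 MHz, folds to fs − 18.3 MHz = 17.5 MHz.
60.6 MHz mod fs = 24.8 MHz.
24.8 MHz > fs/2 = 17.9 MHz, folds to fs − 24.8 MHz = 11 MHz.
161 MHz mod fs = 17.8 MHz.
17.8 MHz ≤ fs/2 = 17.9 MHz, appears at 17.8 MHz.
16.3 MHz ≤ fs/2 = 17.9 MHz, passes unchanged.
Distinct values: {11 MHz, 16.3 MHz, 17.5 MHz, 17.8 MHz} → 4.

4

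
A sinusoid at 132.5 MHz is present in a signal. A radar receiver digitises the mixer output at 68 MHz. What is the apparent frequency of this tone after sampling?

3.5 MHz

132.5 MHz mod fs = 64.5 MHz.
64.5 MHz > fs/2 = 34 MHz, folds to fs − 64.5 MHz = 3.5 MHz.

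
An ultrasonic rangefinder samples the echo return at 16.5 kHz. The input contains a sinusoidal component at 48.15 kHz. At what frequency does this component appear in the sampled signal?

48.15 kHz mod fs = 15.15 kHz.
15.15 kHz > fs/2 = 8.25 kHz, folds to fs − 15.15 kHz = 1.35 kHz.

1.35 kHz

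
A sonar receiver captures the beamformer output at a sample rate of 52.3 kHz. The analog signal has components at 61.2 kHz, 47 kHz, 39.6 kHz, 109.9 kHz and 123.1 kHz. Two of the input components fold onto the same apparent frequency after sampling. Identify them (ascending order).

47 kHz, 109.9 kHz

fs/2 = 26.15 kHz.
61.2 kHz mod fs = 8.9 kHz.
8.9 kHz ≤ fs/2 = 26.15 kHz, appears at 8.9 kHz.
47 kHz > fs/2 = 26.15 kHz, folds to fs − 47 kHz = 5.3 kHz.
39.6 kHz > fs/2 = 26.15 kHz, folds to fs − 39.6 kHz = 12.7 kHz.
109.9 kHz mod fs = 5.3 kHz.
5.3 kHz ≤ fs/2 = 26.15 kHz, appears at 5.3 kHz.
123.1 kHz mod fs = 18.5 kHz.
18.5 kHz ≤ fs/2 = 26.15 kHz, appears at 18.5 kHz.
47 kHz and 109.9 kHz both map to 5.3 kHz.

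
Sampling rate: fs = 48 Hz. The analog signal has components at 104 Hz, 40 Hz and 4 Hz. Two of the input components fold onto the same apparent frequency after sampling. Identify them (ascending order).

fs/2 = 24 Hz.
104 Hz mod fs = 8 Hz.
8 Hz ≤ fs/2 = 24 Hz, appears at 8 Hz.
40 Hz > fs/2 = 24 Hz, folds to fs − 40 Hz = 8 Hz.
4 Hz ≤ fs/2 = 24 Hz, passes unchanged.
40 Hz and 104 Hz both map to 8 Hz.

40 Hz, 104 Hz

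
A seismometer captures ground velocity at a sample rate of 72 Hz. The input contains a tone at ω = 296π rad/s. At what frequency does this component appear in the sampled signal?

ω = 296π rad/s → f = ω/(2π) = 148 Hz.
148 Hz mod fs = 4 Hz.
4 Hz ≤ fs/2 = 36 Hz, appears at 4 Hz.

4 Hz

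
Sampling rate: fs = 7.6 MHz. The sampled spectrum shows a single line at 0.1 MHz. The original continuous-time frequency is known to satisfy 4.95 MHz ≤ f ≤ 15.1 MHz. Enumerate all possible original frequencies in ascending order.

Frequencies that alias to 0.1 MHz are k·fs ± 0.1 MHz for integer k ≥ 0.
k=0: 0.1 MHz.
k=1: 7.5 MHz, 7.7 MHz.
k=2: 15.1 MHz, 15.3 MHz.
k=3: 22.7 MHz, 22.9 MHz.
Within [4.95 MHz, 15.1 MHz]: 7.5 MHz, 7.7 MHz, 15.1 MHz.

7.5 MHz, 7.7 MHz, 15.1 MHz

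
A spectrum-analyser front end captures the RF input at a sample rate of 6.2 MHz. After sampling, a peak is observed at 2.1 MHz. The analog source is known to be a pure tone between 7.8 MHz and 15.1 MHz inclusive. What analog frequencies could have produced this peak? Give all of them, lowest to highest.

8.3 MHz, 10.3 MHz, 14.5 MHz

Frequencies that alias to 2.1 MHz are k·fs ± 2.1 MHz for integer k ≥ 0.
k=0: 2.1 MHz.
k=1: 4.1 MHz, 8.3 MHz.
k=2: 10.3 MHz, 14.5 MHz.
k=3: 16.5 MHz, 20.7 MHz.
Within [7.8 MHz, 15.1 MHz]: 8.3 MHz, 10.3 MHz, 14.5 MHz.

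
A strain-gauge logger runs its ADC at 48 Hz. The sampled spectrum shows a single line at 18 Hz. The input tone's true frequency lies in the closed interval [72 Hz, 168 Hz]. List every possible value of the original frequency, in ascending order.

Frequencies that alias to 18 Hz are k·fs ± 18 Hz for integer k ≥ 0.
k=0: 18 Hz.
k=1: 30 Hz, 66 Hz.
k=2: 78 Hz, 114 Hz.
k=3: 126 Hz, 162 Hz.
k=4: 174 Hz, 210 Hz.
Within [72 Hz, 168 Hz]: 78 Hz, 114 Hz, 126 Hz, 162 Hz.

78 Hz, 114 Hz, 126 Hz, 162 Hz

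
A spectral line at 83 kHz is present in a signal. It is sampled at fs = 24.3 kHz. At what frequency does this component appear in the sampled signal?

83 kHz mod fs = 10.1 kHz.
10.1 kHz ≤ fs/2 = 12.15 kHz, appears at 10.1 kHz.

10.1 kHz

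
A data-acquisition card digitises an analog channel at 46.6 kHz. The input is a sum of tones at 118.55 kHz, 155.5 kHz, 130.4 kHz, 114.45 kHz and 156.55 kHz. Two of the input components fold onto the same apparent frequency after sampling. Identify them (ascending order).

114.45 kHz, 118.55 kHz

fs/2 = 23.3 kHz.
118.55 kHz mod fs = 25.35 kHz.
25.35 kHz > fs/2 = 23.3 kHz, folds to fs − 25.35 kHz = 21.25 kHz.
155.5 kHz mod fs = 15.7 kHz.
15.7 kHz ≤ fs/2 = 23.3 kHz, appears at 15.7 kHz.
130.4 kHz mod fs = 37.2 kHz.
37.2 kHz > fs/2 = 23.3 kHz, folds to fs − 37.2 kHz = 9.4 kHz.
114.45 kHz mod fs = 21.25 kHz.
21.25 kHz ≤ fs/2 = 23.3 kHz, appears at 21.25 kHz.
156.55 kHz mod fs = 16.75 kHz.
16.75 kHz ≤ fs/2 = 23.3 kHz, appears at 16.75 kHz.
114.45 kHz and 118.55 kHz both map to 21.25 kHz.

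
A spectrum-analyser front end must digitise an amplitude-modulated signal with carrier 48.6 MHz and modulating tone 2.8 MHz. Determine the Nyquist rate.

102.8 MHz

AM sidebands sit at fc ± fm = 45.8 MHz and 51.4 MHz.
Highest-frequency component: 51.4 MHz.
Nyquist rate = 2 × 51.4 MHz = 102.8 MHz.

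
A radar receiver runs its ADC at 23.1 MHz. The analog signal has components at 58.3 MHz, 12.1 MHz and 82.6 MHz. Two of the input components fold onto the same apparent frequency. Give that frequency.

11 MHz

fs/2 = 11.55 MHz.
58.3 MHz mod fs = 12.1 MHz.
12.1 MHz > fs/2 = 11.55 MHz, folds to fs − 12.1 MHz = 11 MHz.
12.1 MHz > fs/2 = 11.55 MHz, folds to fs − 12.1 MHz = 11 MHz.
82.6 MHz mod fs = 13.3 MHz.
13.3 MHz > fs/2 = 11.55 MHz, folds to fs − 13.3 MHz = 9.8 MHz.
12.1 MHz and 58.3 MHz both map to 11 MHz.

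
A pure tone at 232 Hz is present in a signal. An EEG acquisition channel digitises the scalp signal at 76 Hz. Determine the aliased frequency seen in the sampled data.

232 Hz mod fs = 4 Hz.
4 Hz ≤ fs/2 = 38 Hz, appears at 4 Hz.

4 Hz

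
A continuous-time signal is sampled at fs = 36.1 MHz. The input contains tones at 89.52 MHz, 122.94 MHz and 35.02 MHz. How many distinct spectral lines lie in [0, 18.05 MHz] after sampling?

fs/2 = 18.05 MHz.
89.52 MHz mod fs = 17.32 MHz.
17.32 MHz ≤ fs/2 = 18.05 MHz, appears at 17.32 MHz.
122.94 MHz mod fs = 14.64 MHz.
14.64 MHz ≤ fs/2 = 18.05 MHz, appears at 14.64 MHz.
35.02 MHz > fs/2 = 18.05 MHz, folds to fs − 35.02 MHz = 1.08 MHz.
Distinct values: {1.08 MHz, 14.64 MHz, 17.32 MHz} → 3.

3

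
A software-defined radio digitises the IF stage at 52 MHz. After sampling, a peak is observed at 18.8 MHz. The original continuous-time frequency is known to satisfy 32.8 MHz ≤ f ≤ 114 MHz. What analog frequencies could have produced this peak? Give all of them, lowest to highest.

Frequencies that alias to 18.8 MHz are k·fs ± 18.8 MHz for integer k ≥ 0.
k=0: 18.8 MHz.
k=1: 33.2 MHz, 70.8 MHz.
k=2: 85.2 MHz, 122.8 MHz.
k=3: 137.2 MHz, 174.8 MHz.
Within [32.8 MHz, 114 MHz]: 33.2 MHz, 70.8 MHz, 85.2 MHz.

33.2 MHz, 70.8 MHz, 85.2 MHz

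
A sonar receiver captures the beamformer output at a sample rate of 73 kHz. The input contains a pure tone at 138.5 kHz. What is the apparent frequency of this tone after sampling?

7.5 kHz

138.5 kHz mod fs = 65.5 kHz.
65.5 kHz > fs/2 = 36.5 kHz, folds to fs − 65.5 kHz = 7.5 kHz.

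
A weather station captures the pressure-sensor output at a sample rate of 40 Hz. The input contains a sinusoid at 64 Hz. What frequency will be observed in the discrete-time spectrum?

64 Hz mod fs = 24 Hz.
24 Hz > fs/2 = 20 Hz, folds to fs − 24 Hz = 16 Hz.

16 Hz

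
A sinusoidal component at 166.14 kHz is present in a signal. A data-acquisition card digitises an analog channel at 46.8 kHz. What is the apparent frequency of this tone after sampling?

166.14 kHz mod fs = 25.74 kHz.
25.74 kHz > fs/2 = 23.4 kHz, folds to fs − 25.74 kHz = 21.06 kHz.

21.06 kHz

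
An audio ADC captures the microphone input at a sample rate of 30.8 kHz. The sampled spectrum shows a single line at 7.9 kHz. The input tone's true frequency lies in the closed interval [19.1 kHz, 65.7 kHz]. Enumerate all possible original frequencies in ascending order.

Frequencies that alias to 7.9 kHz are k·fs ± 7.9 kHz for integer k ≥ 0.
k=0: 7.9 kHz.
k=1: 22.9 kHz, 38.7 kHz.
k=2: 53.7 kHz, 69.5 kHz.
k=3: 84.5 kHz, 100.3 kHz.
Within [19.1 kHz, 65.7 kHz]: 22.9 kHz, 38.7 kHz, 53.7 kHz.

22.9 kHz, 38.7 kHz, 53.7 kHz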